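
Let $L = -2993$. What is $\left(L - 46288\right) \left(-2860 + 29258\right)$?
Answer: $-1300919838$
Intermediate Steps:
$\left(L - 46288\right) \left(-2860 + 29258\right) = \left(-2993 - 46288\right) \left(-2860 + 29258\right) = \left(-49281\right) 26398 = -1300919838$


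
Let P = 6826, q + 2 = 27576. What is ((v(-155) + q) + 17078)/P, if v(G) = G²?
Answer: 68677/6826 ≈ 10.061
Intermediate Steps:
q = 27574 (q = -2 + 27576 = 27574)
((v(-155) + q) + 17078)/P = (((-155)² + 27574) + 17078)/6826 = ((24025 + 27574) + 17078)*(1/6826) = (51599 + 17078)*(1/6826) = 68677*(1/6826) = 68677/6826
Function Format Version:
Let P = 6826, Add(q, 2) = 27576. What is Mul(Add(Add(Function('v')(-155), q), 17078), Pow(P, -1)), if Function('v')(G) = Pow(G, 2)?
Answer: Rational(68677, 6826) ≈ 10.061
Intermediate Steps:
q = 27574 (q = Add(-2, 27576) = 27574)
Mul(Add(Add(Function('v')(-155), q), 17078), Pow(P, -1)) = Mul(Add(Add(Pow(-155, 2), 27574), 17078), Pow(6826, -1)) = Mul(Add(Add(24025, 27574), 17078), Rational(1, 6826)) = Mul(Add(51599, 17078), Rational(1, 6826)) = Mul(68677, Rational(1, 6826)) = Rational(68677, 6826)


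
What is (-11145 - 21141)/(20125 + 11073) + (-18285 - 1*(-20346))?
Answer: 32133396/15599 ≈ 2060.0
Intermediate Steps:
(-11145 - 21141)/(20125 + 11073) + (-18285 - 1*(-20346)) = -32286/31198 + (-18285 + 20346) = -32286*1/31198 + 2061 = -16143/15599 + 2061 = 32133396/15599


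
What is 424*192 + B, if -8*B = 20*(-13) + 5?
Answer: 651519/8 ≈ 81440.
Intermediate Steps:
B = 255/8 (B = -(20*(-13) + 5)/8 = -(-260 + 5)/8 = -⅛*(-255) = 255/8 ≈ 31.875)
424*192 + B = 424*192 + 255/8 = 81408 + 255/8 = 651519/8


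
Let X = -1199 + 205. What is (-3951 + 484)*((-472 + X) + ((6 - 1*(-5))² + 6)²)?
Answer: -50836621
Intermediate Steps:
X = -994
(-3951 + 484)*((-472 + X) + ((6 - 1*(-5))² + 6)²) = (-3951 + 484)*((-472 - 994) + ((6 - 1*(-5))² + 6)²) = -3467*(-1466 + ((6 + 5)² + 6)²) = -3467*(-1466 + (11² + 6)²) = -3467*(-1466 + (121 + 6)²) = -3467*(-1466 + 127²) = -3467*(-1466 + 16129) = -3467*14663 = -50836621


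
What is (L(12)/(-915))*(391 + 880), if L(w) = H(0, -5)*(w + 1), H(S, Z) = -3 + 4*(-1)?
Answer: 115661/915 ≈ 126.41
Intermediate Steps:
H(S, Z) = -7 (H(S, Z) = -3 - 4 = -7)
L(w) = -7 - 7*w (L(w) = -7*(w + 1) = -7*(1 + w) = -7 - 7*w)
(L(12)/(-915))*(391 + 880) = ((-7 - 7*12)/(-915))*(391 + 880) = ((-7 - 84)*(-1/915))*1271 = -91*(-1/915)*1271 = (91/915)*1271 = 115661/915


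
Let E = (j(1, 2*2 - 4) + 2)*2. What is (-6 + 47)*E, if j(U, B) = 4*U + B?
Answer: 492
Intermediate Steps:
j(U, B) = B + 4*U
E = 12 (E = (((2*2 - 4) + 4*1) + 2)*2 = (((4 - 4) + 4) + 2)*2 = ((0 + 4) + 2)*2 = (4 + 2)*2 = 6*2 = 12)
(-6 + 47)*E = (-6 + 47)*12 = 41*12 = 492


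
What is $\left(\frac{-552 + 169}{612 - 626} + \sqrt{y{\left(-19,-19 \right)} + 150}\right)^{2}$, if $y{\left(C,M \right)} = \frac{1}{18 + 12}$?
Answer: $\frac{2641433}{2940} + \frac{383 \sqrt{135030}}{210} \approx 1568.6$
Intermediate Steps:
$y{\left(C,M \right)} = \frac{1}{30}$
$\left(\frac{-552 + 169}{612 - 626} + \sqrt{y{\left(-19,-19 \right)} + 150}\right)^{2} = \left(\frac{-552 + 169}{612 - 626} + \sqrt{\frac{1}{30} + 150}\right)^{2} = \left(- \frac{383}{-14} + \sqrt{\frac{4501}{30}}\right)^{2} = \left(\left(-383\right) \left(- \frac{1}{14}\right) + \frac{\sqrt{135030}}{30}\right)^{2} = \left(\frac{383}{14} + \frac{\sqrt{135030}}{30}\right)^{2}$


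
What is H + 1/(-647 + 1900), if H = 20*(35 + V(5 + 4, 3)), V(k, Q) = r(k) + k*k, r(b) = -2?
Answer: 2856841/1253 ≈ 2280.0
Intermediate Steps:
V(k, Q) = -2 + k² (V(k, Q) = -2 + k*k = -2 + k²)
H = 2280 (H = 20*(35 + (-2 + (5 + 4)²)) = 20*(35 + (-2 + 9²)) = 20*(35 + (-2 + 81)) = 20*(35 + 79) = 20*114 = 2280)
H + 1/(-647 + 1900) = 2280 + 1/(-647 + 1900) = 2280 + 1/1253 = 2856841/1253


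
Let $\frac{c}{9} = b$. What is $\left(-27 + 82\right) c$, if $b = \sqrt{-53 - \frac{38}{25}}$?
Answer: $99 i \sqrt{1363} \approx 3655.0 i$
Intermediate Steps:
$b = \frac{i \sqrt{1363}}{5}$ ($b = \sqrt{-53 - \frac{38}{25}} = \sqrt{- \frac{1363}{25}} = \frac{i \sqrt{1363}}{5} \approx 7.3838 i$)
$c = \frac{9 i \sqrt{1363}}{5}$ ($c = 9 \frac{i \sqrt{1363}}{5} = \frac{9 i \sqrt{1363}}{5} \approx 66.454 i$)
$\left(-27 + 82\right) c = \left(-27 + 82\right) \frac{9 i \sqrt{1363}}{5} = 55 \frac{9 i \sqrt{1363}}{5} = 99 i \sqrt{1363}$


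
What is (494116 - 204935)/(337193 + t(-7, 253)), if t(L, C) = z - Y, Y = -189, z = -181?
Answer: 289181/337201 ≈ 0.85759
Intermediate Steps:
t(L, C) = 8 (t(L, C) = -181 - 1*(-189) = -181 + 189 = 8)
(494116 - 204935)/(337193 + t(-7, 253)) = (494116 - 204935)/(337193 + 8) = 289181/337201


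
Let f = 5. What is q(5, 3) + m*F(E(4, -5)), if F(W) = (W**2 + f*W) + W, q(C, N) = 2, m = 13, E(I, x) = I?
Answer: 522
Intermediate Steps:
F(W) = W**2 + 6*W (F(W) = (W**2 + 5*W) + W = W**2 + 6*W)
q(5, 3) + m*F(E(4, -5)) = 2 + 13*(4*(6 + 4)) = 2 + 13*(4*10) = 2 + 13*40 = 2 + 520 = 522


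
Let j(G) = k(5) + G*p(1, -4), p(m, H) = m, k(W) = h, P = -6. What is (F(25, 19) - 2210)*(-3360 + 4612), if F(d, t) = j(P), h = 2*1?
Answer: -2771928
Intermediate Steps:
h = 2
k(W) = 2
j(G) = 2 + G (j(G) = 2 + G*1 = 2 + G)
F(d, t) = -4 (F(d, t) = 2 - 6 = -4)
(F(25, 19) - 2210)*(-3360 + 4612) = (-4 - 2210)*(-3360 + 4612) = -2214*1252 = -2771928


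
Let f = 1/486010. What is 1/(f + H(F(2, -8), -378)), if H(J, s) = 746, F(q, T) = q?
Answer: 486010/362563461 ≈ 0.0013405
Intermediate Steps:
f = 1/486010 ≈ 2.0576e-6
1/(f + H(F(2, -8), -378)) = 1/(1/486010 + 746) = 1/(362563461/486010) = 486010/362563461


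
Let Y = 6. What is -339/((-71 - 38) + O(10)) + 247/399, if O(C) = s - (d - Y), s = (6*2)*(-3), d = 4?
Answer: 8978/3003 ≈ 2.9897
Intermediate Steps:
s = -36 (s = 12*(-3) = -36)
O(C) = -34 (O(C) = -36 - (4 - 1*6) = -36 - (4 - 6) = -36 - 1*(-2) = -36 + 2 = -34)
-339/((-71 - 38) + O(10)) + 247/399 = -339/((-71 - 38) - 34) + 247/399 = -339/(-109 - 34) + 247*(1/399) = -339/(-143) + 13/21 = -339*(-1/143) + 13/21 = 339/143 + 13/21 = 8978/3003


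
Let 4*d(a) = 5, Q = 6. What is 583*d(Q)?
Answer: 2915/4 ≈ 728.75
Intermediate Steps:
d(a) = 5/4 (d(a) = (1/4)*5 = 5/4)
583*d(Q) = 583*(5/4) = 2915/4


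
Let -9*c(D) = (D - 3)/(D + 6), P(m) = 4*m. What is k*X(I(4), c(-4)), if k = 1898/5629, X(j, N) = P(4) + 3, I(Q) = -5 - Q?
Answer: 2774/433 ≈ 6.4065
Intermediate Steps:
c(D) = -(-3 + D)/(9*(6 + D)) (c(D) = -(D - 3)/(9*(D + 6)) = -(-3 + D)/(9*(6 + D)))
X(j, N) = 19 (X(j, N) = 4*4 + 3 = 16 + 3 = 19)
k = 146/433 (k = 1898*(1/5629) = 146/433 ≈ 0.33718)
k*X(I(4), c(-4)) = (146/433)*19 = 2774/433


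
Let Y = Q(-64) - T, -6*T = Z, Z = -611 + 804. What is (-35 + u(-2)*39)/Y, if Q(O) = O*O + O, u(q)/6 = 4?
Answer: 5406/24385 ≈ 0.22169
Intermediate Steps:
u(q) = 24 (u(q) = 6*4 = 24)
Z = 193
Q(O) = O + O² (Q(O) = O² + O = O + O²)
T = -193/6 (T = -⅙*193 = -193/6 ≈ -32.167)
Y = 24385/6 (Y = -64*(1 - 64) - 1*(-193/6) = -64*(-63) + 193/6 = 4032 + 193/6 = 24385/6 ≈ 4064.2)
(-35 + u(-2)*39)/Y = (-35 + 24*39)/(24385/6) = (-35 + 936)*(6/24385) = 901*(6/24385) = 5406/24385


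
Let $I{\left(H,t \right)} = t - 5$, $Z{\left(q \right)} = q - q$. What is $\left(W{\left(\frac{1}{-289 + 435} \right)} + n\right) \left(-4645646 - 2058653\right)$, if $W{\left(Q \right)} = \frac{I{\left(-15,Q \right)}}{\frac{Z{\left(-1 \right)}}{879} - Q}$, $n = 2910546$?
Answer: $-19518058071225$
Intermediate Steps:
$Z{\left(q \right)} = 0$
$I{\left(H,t \right)} = -5 + t$ ($I{\left(H,t \right)} = t - 5 = -5 + t$)
$W{\left(Q \right)} = - \frac{-5 + Q}{Q}$ ($W{\left(Q \right)} = \frac{-5 + Q}{\frac{0}{879} - Q} = \frac{-5 + Q}{0 \cdot \frac{1}{879} - Q} = \frac{-5 + Q}{0 - Q} = \frac{-5 + Q}{\left(-1\right) Q} = \left(-5 + Q\right) \left(- \frac{1}{Q}\right) = - \frac{-5 + Q}{Q}$)
$\left(W{\left(\frac{1}{-289 + 435} \right)} + n\right) \left(-4645646 - 2058653\right) = \left(\frac{5 - \frac{1}{-289 + 435}}{\frac{1}{-289 + 435}} + 2910546\right) \left(-4645646 - 2058653\right) = \left(\frac{5 - \frac{1}{146}}{\frac{1}{146}} + 2910546\right) \left(-6704299\right) = \left(\frac{1}{\frac{1}{146}} \left(5 - \frac{1}{146}\right) + 2910546\right) \left(-6704299\right) = \left(146 \left(5 - \frac{1}{146}\right) + 2910546\right) \left(-6704299\right) = \left(146 \cdot \frac{729}{146} + 2910546\right) \left(-6704299\right) = \left(729 + 2910546\right) \left(-6704299\right) = 2911275 \left(-6704299\right) = -19518058071225$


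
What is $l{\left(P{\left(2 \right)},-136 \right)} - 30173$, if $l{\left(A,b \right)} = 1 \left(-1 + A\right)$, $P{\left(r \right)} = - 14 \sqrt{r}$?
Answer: $-30174 - 14 \sqrt{2} \approx -30194.0$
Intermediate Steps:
$l{\left(A,b \right)} = -1 + A$
$l{\left(P{\left(2 \right)},-136 \right)} - 30173 = \left(-1 - 14 \sqrt{2}\right) - 30173 = -30174 - 14 \sqrt{2}$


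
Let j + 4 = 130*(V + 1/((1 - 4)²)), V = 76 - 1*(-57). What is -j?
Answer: -155704/9 ≈ -17300.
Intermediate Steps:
V = 133 (V = 76 + 57 = 133)
j = 155704/9 (j = -4 + 130*(133 + 1/((1 - 4)²)) = -4 + 130*(133 + 1/((-3)²)) = -4 + 130*(133 + 1/9) = -4 + 130*(133 + ⅑) = -4 + 130*(1198/9) = -4 + 155740/9 = 155704/9 ≈ 17300.)
-j = -1*155704/9 = -155704/9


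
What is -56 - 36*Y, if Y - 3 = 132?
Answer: -4916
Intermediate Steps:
Y = 135 (Y = 3 + 132 = 135)
-56 - 36*Y = -56 - 36*135 = -56 - 4860 = -4916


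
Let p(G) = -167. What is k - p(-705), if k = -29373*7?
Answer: -205444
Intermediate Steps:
k = -205611
k - p(-705) = -205611 - 1*(-167) = -205611 + 167 = -205444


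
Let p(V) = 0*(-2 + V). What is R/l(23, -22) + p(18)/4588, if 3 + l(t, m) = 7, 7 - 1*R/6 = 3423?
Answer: -5124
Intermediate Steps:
R = -20496 (R = 42 - 6*3423 = 42 - 20538 = -20496)
p(V) = 0
l(t, m) = 4 (l(t, m) = -3 + 7 = 4)
R/l(23, -22) + p(18)/4588 = -20496/4 + 0/4588 = -20496*1/4 + 0*(1/4588) = -5124 + 0 = -5124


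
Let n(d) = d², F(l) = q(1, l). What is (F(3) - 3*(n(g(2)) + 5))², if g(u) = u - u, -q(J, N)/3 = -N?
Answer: 36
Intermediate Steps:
q(J, N) = 3*N (q(J, N) = -(-3)*N = 3*N)
F(l) = 3*l
g(u) = 0
(F(3) - 3*(n(g(2)) + 5))² = (3*3 - 3*(0² + 5))² = (9 - 3*(0 + 5))² = (9 - 3*5)² = (9 - 15)² = (-6)² = 36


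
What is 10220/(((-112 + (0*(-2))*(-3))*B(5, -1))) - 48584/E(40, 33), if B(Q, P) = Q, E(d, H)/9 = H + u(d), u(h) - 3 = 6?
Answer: -110965/756 ≈ -146.78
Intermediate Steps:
u(h) = 9 (u(h) = 3 + 6 = 9)
E(d, H) = 81 + 9*H (E(d, H) = 9*(H + 9) = 9*(9 + H) = 81 + 9*H)
10220/(((-112 + (0*(-2))*(-3))*B(5, -1))) - 48584/E(40, 33) = 10220/(((-112 + (0*(-2))*(-3))*5)) - 48584/(81 + 9*33) = 10220/(((-112 + 0*(-3))*5)) - 48584/(81 + 297) = 10220/(((-112 + 0)*5)) - 48584/378 = 10220/((-112*5)) - 48584*1/378 = 10220/(-560) - 24292/189 = 10220*(-1/560) - 24292/189 = -73/4 - 24292/189 = -110965/756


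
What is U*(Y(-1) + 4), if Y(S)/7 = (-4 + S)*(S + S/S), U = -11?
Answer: -44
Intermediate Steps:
Y(S) = 7*(1 + S)*(-4 + S) (Y(S) = 7*((-4 + S)*(S + S/S)) = 7*((-4 + S)*(S + 1)) = 7*((-4 + S)*(1 + S)) = 7*((1 + S)*(-4 + S)) = 7*(1 + S)*(-4 + S))
U*(Y(-1) + 4) = -11*((-28 - 21*(-1) + 7*(-1)**2) + 4) = -11*((-28 + 21 + 7*1) + 4) = -11*((-28 + 21 + 7) + 4) = -11*(0 + 4) = -11*4 = -44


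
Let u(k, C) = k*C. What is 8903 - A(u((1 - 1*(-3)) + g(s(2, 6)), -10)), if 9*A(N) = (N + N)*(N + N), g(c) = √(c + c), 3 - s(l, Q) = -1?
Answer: 23509/3 - 6400*√2/9 ≈ 6830.7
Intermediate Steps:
s(l, Q) = 4 (s(l, Q) = 3 - 1*(-1) = 3 + 1 = 4)
g(c) = √2*√c (g(c) = √(2*c) = √2*√c)
u(k, C) = C*k
A(N) = 4*N²/9 (A(N) = ((N + N)*(N + N))/9 = ((2*N)*(2*N))/9 = (4*N²)/9 = 4*N²/9)
8903 - A(u((1 - 1*(-3)) + g(s(2, 6)), -10)) = 8903 - 4*(-10*((1 - 1*(-3)) + √2*√4))²/9 = 8903 - 4*(-10*((1 + 3) + √2*2))²/9 = 8903 - 4*(-10*(4 + 2*√2))²/9 = 8903 - 4*(-40 - 20*√2)²/9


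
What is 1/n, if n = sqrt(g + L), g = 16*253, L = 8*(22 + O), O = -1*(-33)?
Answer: sqrt(1122)/2244 ≈ 0.014927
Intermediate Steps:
O = 33
L = 440 (L = 8*(22 + 33) = 8*55 = 440)
g = 4048
n = 2*sqrt(1122) (n = sqrt(4048 + 440) = sqrt(4488) = 2*sqrt(1122) ≈ 66.993)
1/n = 1/(2*sqrt(1122)) = sqrt(1122)/2244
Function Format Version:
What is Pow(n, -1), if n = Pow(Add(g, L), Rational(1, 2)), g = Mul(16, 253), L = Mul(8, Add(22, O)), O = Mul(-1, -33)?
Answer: Mul(Rational(1, 2244), Pow(1122, Rational(1, 2))) ≈ 0.014927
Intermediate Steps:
O = 33
L = 440 (L = Mul(8, Add(22, 33)) = Mul(8, 55) = 440)
g = 4048
n = Mul(2, Pow(1122, Rational(1, 2))) (n = Pow(Add(4048, 440), Rational(1, 2)) = Pow(4488, Rational(1, 2)) = Mul(2, Pow(1122, Rational(1, 2))) ≈ 66.993)
Pow(n, -1) = Pow(Mul(2, Pow(1122, Rational(1, 2))), -1) = Mul(Rational(1, 2244), Pow(1122, Rational(1, 2)))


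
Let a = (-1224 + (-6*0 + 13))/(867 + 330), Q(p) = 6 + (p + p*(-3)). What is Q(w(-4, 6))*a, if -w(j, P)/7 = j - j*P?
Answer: -49478/171 ≈ -289.35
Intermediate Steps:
w(j, P) = -7*j + 7*P*j (w(j, P) = -7*(j - j*P) = -7*(j - P*j) = -7*j + 7*P*j)
Q(p) = 6 - 2*p (Q(p) = 6 + (p - 3*p) = 6 - 2*p)
a = -173/171 (a = (-1224 + (0 + 13))/1197 = (-1224 + 13)*(1/1197) = -1211*1/1197 = -173/171 ≈ -1.0117)
Q(w(-4, 6))*a = (6 - 14*(-4)*(-1 + 6))*(-173/171) = (6 - 14*(-4)*5)*(-173/171) = (6 - 2*(-140))*(-173/171) = (6 + 280)*(-173/171) = 286*(-173/171) = -49478/171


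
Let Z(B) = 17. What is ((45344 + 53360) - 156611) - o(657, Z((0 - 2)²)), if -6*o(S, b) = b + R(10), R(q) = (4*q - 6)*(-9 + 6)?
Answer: -347527/6 ≈ -57921.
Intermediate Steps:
R(q) = 18 - 12*q (R(q) = (-6 + 4*q)*(-3) = 18 - 12*q)
o(S, b) = 17 - b/6 (o(S, b) = -(b + (18 - 12*10))/6 = -(b + (18 - 120))/6 = -(b - 102)/6 = -(-102 + b)/6 = 17 - b/6)
((45344 + 53360) - 156611) - o(657, Z((0 - 2)²)) = ((45344 + 53360) - 156611) - (17 - ⅙*17) = (98704 - 156611) - (17 - 17/6) = -57907 - 1*85/6 = -57907 - 85/6 = -347527/6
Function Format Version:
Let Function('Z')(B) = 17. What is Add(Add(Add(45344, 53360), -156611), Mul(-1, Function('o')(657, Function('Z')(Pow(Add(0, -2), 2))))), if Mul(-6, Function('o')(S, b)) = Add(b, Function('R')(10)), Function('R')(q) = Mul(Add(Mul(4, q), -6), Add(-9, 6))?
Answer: Rational(-347527, 6) ≈ -57921.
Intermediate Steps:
Function('R')(q) = Add(18, Mul(-12, q)) (Function('R')(q) = Mul(Add(-6, Mul(4, q)), -3) = Add(18, Mul(-12, q)))
Function('o')(S, b) = Add(17, Mul(Rational(-1, 6), b)) (Function('o')(S, b) = Mul(Rational(-1, 6), Add(b, Add(18, Mul(-12, 10)))) = Mul(Rational(-1, 6), Add(b, Add(18, -120))) = Mul(Rational(-1, 6), Add(b, -102)) = Mul(Rational(-1, 6), Add(-102, b)) = Add(17, Mul(Rational(-1, 6), b)))
Add(Add(Add(45344, 53360), -156611), Mul(-1, Function('o')(657, Function('Z')(Pow(Add(0, -2), 2))))) = Add(Add(Add(45344, 53360), -156611), Mul(-1, Add(17, Mul(Rational(-1, 6), 17)))) = Add(Add(98704, -156611), Mul(-1, Add(17, Rational(-17, 6)))) = Add(-57907, Mul(-1, Rational(85, 6))) = Add(-57907, Rational(-85, 6)) = Rational(-347527, 6)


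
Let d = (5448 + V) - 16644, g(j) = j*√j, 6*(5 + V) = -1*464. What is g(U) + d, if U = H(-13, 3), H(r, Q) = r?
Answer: -33835/3 - 13*I*√13 ≈ -11278.0 - 46.872*I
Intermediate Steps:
U = -13
V = -247/3 (V = -5 + (-1*464)/6 = -5 + (⅙)*(-464) = -5 - 232/3 = -247/3 ≈ -82.333)
g(j) = j^(3/2)
d = -33835/3 (d = (5448 - 247/3) - 16644 = 16097/3 - 16644 = -33835/3 ≈ -11278.)
g(U) + d = (-13)^(3/2) - 33835/3 = -13*I*√13 - 33835/3 = -33835/3 - 13*I*√13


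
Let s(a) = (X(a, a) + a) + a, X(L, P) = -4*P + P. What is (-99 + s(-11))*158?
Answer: -13904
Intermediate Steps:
X(L, P) = -3*P
s(a) = -a (s(a) = (-3*a + a) + a = -2*a + a = -a)
(-99 + s(-11))*158 = (-99 - 1*(-11))*158 = (-99 + 11)*158 = -88*158 = -13904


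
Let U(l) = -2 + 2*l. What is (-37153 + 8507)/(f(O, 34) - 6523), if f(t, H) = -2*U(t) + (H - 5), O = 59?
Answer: 14323/3363 ≈ 4.2590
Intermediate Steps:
f(t, H) = -1 + H - 4*t (f(t, H) = -2*(-2 + 2*t) + (H - 5) = (4 - 4*t) + (-5 + H) = -1 + H - 4*t)
(-37153 + 8507)/(f(O, 34) - 6523) = (-37153 + 8507)/((-1 + 34 - 4*59) - 6523) = -28646/((-1 + 34 - 236) - 6523) = -28646/(-203 - 6523) = -28646/(-6726) = -28646*(-1/6726) = 14323/3363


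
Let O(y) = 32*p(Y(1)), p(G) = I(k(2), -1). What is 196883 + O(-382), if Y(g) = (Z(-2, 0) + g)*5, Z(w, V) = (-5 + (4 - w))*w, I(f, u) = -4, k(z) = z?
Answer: 196755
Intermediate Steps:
Z(w, V) = w*(-1 - w) (Z(w, V) = (-1 - w)*w = w*(-1 - w))
Y(g) = -10 + 5*g (Y(g) = (-1*(-2)*(1 - 2) + g)*5 = (-1*(-2)*(-1) + g)*5 = (-2 + g)*5 = -10 + 5*g)
p(G) = -4
O(y) = -128 (O(y) = 32*(-4) = -128)
196883 + O(-382) = 196883 - 128 = 196755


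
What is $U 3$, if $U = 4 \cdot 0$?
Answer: $0$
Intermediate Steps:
$U = 0$
$U 3 = 0 \cdot 3 = 0$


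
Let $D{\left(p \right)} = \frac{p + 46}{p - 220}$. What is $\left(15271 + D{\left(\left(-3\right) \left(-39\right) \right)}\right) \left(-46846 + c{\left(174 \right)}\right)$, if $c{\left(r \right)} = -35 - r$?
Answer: $- \frac{74005751250}{103} \approx -7.185 \cdot 10^{8}$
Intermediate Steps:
$D{\left(p \right)} = \frac{46 + p}{-220 + p}$
$\left(15271 + D{\left(\left(-3\right) \left(-39\right) \right)}\right) \left(-46846 + c{\left(174 \right)}\right) = \left(15271 + \frac{46 - -117}{-220 - -117}\right) \left(-46846 - 209\right) = \left(15271 + \frac{46 + 117}{-220 + 117}\right) \left(-46846 - 209\right) = \left(15271 + \frac{1}{-103} \cdot 163\right) \left(-46846 - 209\right) = \left(15271 - \frac{163}{103}\right) \left(-47055\right) = \frac{1572750}{103} \left(-47055\right) = - \frac{74005751250}{103}$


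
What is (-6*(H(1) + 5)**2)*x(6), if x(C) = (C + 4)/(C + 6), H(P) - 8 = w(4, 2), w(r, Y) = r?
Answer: -1445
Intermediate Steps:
H(P) = 12 (H(P) = 8 + 4 = 12)
x(C) = (4 + C)/(6 + C)
(-6*(H(1) + 5)**2)*x(6) = (-6*(12 + 5)**2)*((4 + 6)/(6 + 6)) = (-6*17**2)*(10/12) = (-6*289)*((1/12)*10) = -1734*5/6 = -1445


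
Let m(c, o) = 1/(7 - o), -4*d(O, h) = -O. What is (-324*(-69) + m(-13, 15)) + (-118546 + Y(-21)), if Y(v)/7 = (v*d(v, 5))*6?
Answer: -732477/8 ≈ -91560.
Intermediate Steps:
d(O, h) = O/4 (d(O, h) = -(-1)*O/4 = O/4)
Y(v) = 21*v²/2 (Y(v) = 7*((v*(v/4))*6) = 7*((v²/4)*6) = 7*(3*v²/2) = 21*v²/2)
(-324*(-69) + m(-13, 15)) + (-118546 + Y(-21)) = (-324*(-69) - 1/(-7 + 15)) + (-118546 + (21/2)*(-21)²) = (22356 - 1/8) + (-118546 + (21/2)*441) = (22356 - 1*⅛) + (-118546 + 9261/2) = (22356 - ⅛) - 227831/2 = 178847/8 - 227831/2 = -732477/8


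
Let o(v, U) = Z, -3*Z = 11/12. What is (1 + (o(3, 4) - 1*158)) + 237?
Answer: 2869/36 ≈ 79.694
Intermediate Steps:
Z = -11/36 (Z = -11/(3*12) = -1/3*11/12 = -11/36 ≈ -0.30556)
o(v, U) = -11/36
(1 + (o(3, 4) - 1*158)) + 237 = (1 + (-11/36 - 1*158)) + 237 = (1 + (-11/36 - 158)) + 237 = (1 - 5699/36) + 237 = -5663/36 + 237 = 2869/36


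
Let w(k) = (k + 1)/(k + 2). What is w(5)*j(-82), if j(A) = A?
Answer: -492/7 ≈ -70.286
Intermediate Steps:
w(k) = (1 + k)/(2 + k)
w(5)*j(-82) = ((1 + 5)/(2 + 5))*(-82) = (6/7)*(-82) = -492/7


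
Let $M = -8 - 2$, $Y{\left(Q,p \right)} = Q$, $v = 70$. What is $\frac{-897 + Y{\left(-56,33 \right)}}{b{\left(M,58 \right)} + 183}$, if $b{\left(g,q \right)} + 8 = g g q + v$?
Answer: $- \frac{953}{6045} \approx -0.15765$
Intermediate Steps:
$M = -10$ ($M = -8 - 2 = -10$)
$b{\left(g,q \right)} = 62 + q g^{2}$ ($b{\left(g,q \right)} = -8 + \left(g g q + 70\right) = -8 + \left(g^{2} q + 70\right) = -8 + \left(q g^{2} + 70\right) = -8 + \left(70 + q g^{2}\right) = 62 + q g^{2}$)
$\frac{-897 + Y{\left(-56,33 \right)}}{b{\left(M,58 \right)} + 183} = \frac{-897 - 56}{\left(62 + 58 \left(-10\right)^{2}\right) + 183} = - \frac{953}{\left(62 + 58 \cdot 100\right) + 183} = - \frac{953}{\left(62 + 5800\right) + 183} = - \frac{953}{5862 + 183} = - \frac{953}{6045}$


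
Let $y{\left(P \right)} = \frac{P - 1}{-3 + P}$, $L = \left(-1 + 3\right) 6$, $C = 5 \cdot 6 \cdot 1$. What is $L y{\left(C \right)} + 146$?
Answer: $\frac{1430}{9} \approx 158.89$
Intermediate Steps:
$C = 30$ ($C = 30 \cdot 1 = 30$)
$L = 12$ ($L = 2 \cdot 6 = 12$)
$y{\left(P \right)} = \frac{-1 + P}{-3 + P}$
$L y{\left(C \right)} + 146 = 12 \frac{-1 + 30}{-3 + 30} + 146 = 12 \cdot \frac{1}{27} \cdot 29 + 146 = 12 \cdot \frac{29}{27} + 146 = \frac{116}{9} + 146 = \frac{1430}{9}$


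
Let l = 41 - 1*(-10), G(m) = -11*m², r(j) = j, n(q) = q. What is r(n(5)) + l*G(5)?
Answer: -14020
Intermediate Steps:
l = 51 (l = 41 + 10 = 51)
r(n(5)) + l*G(5) = 5 + 51*(-11*5²) = 5 + 51*(-11*25) = 5 + 51*(-275) = 5 - 14025 = -14020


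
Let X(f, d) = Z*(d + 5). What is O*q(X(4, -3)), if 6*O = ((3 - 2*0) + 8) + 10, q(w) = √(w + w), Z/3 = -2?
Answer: 7*I*√6 ≈ 17.146*I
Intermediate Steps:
Z = -6 (Z = 3*(-2) = -6)
X(f, d) = -30 - 6*d (X(f, d) = -6*(d + 5) = -6*(5 + d) = -30 - 6*d)
q(w) = √2*√w (q(w) = √(2*w) = √2*√w)
O = 7/2 (O = (((3 - 2*0) + 8) + 10)/6 = (((3 + 0) + 8) + 10)/6 = ((3 + 8) + 10)/6 = (11 + 10)/6 = (⅙)*21 = 7/2 ≈ 3.5000)
O*q(X(4, -3)) = 7*(√2*√(-30 - 6*(-3)))/2 = 7*(√2*√(-30 + 18))/2 = 7*(√2*√(-12))/2 = 7*(√2*(2*I*√3))/2 = 7*(2*I*√6)/2 = 7*I*√6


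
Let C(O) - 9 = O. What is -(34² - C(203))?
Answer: -944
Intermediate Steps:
C(O) = 9 + O
-(34² - C(203)) = -(34² - (9 + 203)) = -(1156 - 1*212) = -(1156 - 212) = -1*944 = -944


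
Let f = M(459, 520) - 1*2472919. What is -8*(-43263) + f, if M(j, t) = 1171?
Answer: -2125644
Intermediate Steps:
f = -2471748 (f = 1171 - 1*2472919 = 1171 - 2472919 = -2471748)
-8*(-43263) + f = -8*(-43263) - 2471748 = 346104 - 2471748 = -2125644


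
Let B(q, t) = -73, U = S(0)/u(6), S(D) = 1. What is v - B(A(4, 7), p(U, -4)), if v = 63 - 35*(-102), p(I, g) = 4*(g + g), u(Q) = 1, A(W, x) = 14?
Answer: 3706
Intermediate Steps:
U = 1 (U = 1/1 = 1*1 = 1)
p(I, g) = 8*g (p(I, g) = 4*(2*g) = 8*g)
v = 3633 (v = 63 + 3570 = 3633)
v - B(A(4, 7), p(U, -4)) = 3633 - 1*(-73) = 3633 + 73 = 3706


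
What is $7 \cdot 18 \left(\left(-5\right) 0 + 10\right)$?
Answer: $1260$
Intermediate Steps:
$7 \cdot 18 \left(\left(-5\right) 0 + 10\right) = 126 \left(0 + 10\right) = 126 \cdot 10 = 1260$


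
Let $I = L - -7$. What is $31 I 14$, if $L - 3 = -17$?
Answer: $-3038$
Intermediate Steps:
$L = -14$ ($L = 3 - 17 = -14$)
$I = -7$ ($I = -14 - -7 = -14 + 7 = -7$)
$31 I 14 = 31 \left(-7\right) 14 = \left(-217\right) 14 = -3038$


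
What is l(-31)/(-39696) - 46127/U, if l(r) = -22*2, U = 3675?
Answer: -152574641/12156900 ≈ -12.550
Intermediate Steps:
l(r) = -44
l(-31)/(-39696) - 46127/U = -44/(-39696) - 46127/3675 = -44*(-1/39696) - 46127*1/3675 = 11/9924 - 46127/3675 = -152574641/12156900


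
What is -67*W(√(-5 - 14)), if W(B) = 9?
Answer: -603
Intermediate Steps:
-67*W(√(-5 - 14)) = -67*9 = -603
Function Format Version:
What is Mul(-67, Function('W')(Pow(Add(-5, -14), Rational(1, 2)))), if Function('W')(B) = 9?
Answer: -603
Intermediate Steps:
Mul(-67, Function('W')(Pow(Add(-5, -14), Rational(1, 2)))) = Mul(-67, 9) = -603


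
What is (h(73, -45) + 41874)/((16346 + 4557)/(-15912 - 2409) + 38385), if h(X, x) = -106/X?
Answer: 28000863708/25667919893 ≈ 1.0909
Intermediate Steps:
(h(73, -45) + 41874)/((16346 + 4557)/(-15912 - 2409) + 38385) = (-106/73 + 41874)/((16346 + 4557)/(-15912 - 2409) + 38385) = (-106*1/73 + 41874)/(20903/(-18321) + 38385) = (-106/73 + 41874)/(20903*(-1/18321) + 38385) = 3056696/(73*(-20903/18321 + 38385)) = 3056696/(73*(703230682/18321)) = (3056696/73)*(18321/703230682) = 28000863708/25667919893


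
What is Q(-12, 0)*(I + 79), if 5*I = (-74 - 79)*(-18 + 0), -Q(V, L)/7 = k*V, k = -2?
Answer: -529032/5 ≈ -1.0581e+5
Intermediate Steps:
Q(V, L) = 14*V (Q(V, L) = -(-14)*V = 14*V)
I = 2754/5 (I = ((-74 - 79)*(-18 + 0))/5 = (-153*(-18))/5 = (1/5)*2754 = 2754/5 ≈ 550.80)
Q(-12, 0)*(I + 79) = (14*(-12))*(2754/5 + 79) = -168*3149/5 = -529032/5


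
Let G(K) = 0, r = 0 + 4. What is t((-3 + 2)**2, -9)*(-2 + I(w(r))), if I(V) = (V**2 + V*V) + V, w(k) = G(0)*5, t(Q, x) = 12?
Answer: -24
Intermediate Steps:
r = 4
w(k) = 0 (w(k) = 0*5 = 0)
I(V) = V + 2*V**2 (I(V) = (V**2 + V**2) + V = 2*V**2 + V = V + 2*V**2)
t((-3 + 2)**2, -9)*(-2 + I(w(r))) = 12*(-2 + 0*(1 + 2*0)) = 12*(-2 + 0*(1 + 0)) = 12*(-2 + 0*1) = 12*(-2 + 0) = 12*(-2) = -24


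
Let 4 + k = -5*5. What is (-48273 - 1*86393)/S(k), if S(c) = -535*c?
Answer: -134666/15515 ≈ -8.6797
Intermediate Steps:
k = -29 (k = -4 - 5*5 = -4 - 25 = -29)
(-48273 - 1*86393)/S(k) = (-48273 - 1*86393)/((-535*(-29))) = (-48273 - 86393)/15515 = -134666*1/15515 = -134666/15515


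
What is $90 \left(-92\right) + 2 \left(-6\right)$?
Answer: $-8292$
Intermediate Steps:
$90 \left(-92\right) + 2 \left(-6\right) = -8280 - 12 = -8292$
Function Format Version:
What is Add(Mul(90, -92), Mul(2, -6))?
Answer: -8292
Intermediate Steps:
Add(Mul(90, -92), Mul(2, -6)) = Add(-8280, -12) = -8292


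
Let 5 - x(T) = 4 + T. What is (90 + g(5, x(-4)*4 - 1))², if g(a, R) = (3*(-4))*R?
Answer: 19044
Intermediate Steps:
x(T) = 1 - T (x(T) = 5 - (4 + T) = 5 + (-4 - T) = 1 - T)
g(a, R) = -12*R
(90 + g(5, x(-4)*4 - 1))² = (90 - 12*((1 - 1*(-4))*4 - 1))² = (90 - 12*((1 + 4)*4 - 1))² = (90 - 12*(5*4 - 1))² = (90 - 12*(20 - 1))² = (90 - 12*19)² = (90 - 228)² = (-138)² = 19044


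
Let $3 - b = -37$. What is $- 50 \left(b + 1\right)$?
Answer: $-2050$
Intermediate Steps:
$b = 40$ ($b = 3 - -37 = 3 + 37 = 40$)
$- 50 \left(b + 1\right) = - 50 \left(40 + 1\right) = \left(-50\right) 41 = -2050$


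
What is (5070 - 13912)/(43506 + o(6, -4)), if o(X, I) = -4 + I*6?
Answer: -4421/21739 ≈ -0.20337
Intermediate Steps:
o(X, I) = -4 + 6*I
(5070 - 13912)/(43506 + o(6, -4)) = (5070 - 13912)/(43506 + (-4 + 6*(-4))) = -8842/(43506 + (-4 - 24)) = -8842/(43506 - 28) = -8842/43478 = -8842*1/43478 = -4421/21739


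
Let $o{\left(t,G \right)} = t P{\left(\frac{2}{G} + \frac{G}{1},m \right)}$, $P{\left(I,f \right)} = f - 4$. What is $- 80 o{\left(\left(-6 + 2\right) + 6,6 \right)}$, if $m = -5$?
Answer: $1440$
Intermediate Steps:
$P{\left(I,f \right)} = -4 + f$
$o{\left(t,G \right)} = - 9 t$ ($o{\left(t,G \right)} = t \left(-4 - 5\right) = t \left(-9\right) = - 9 t$)
$- 80 o{\left(\left(-6 + 2\right) + 6,6 \right)} = - 80 \left(- 9 \left(\left(-6 + 2\right) + 6\right)\right) = - 80 \left(- 9 \left(-4 + 6\right)\right) = - 80 \left(\left(-9\right) 2\right) = \left(-80\right) \left(-18\right) = 1440$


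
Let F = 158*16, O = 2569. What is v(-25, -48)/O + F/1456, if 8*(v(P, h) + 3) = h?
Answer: 8267/4771 ≈ 1.7328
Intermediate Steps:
v(P, h) = -3 + h/8
F = 2528
v(-25, -48)/O + F/1456 = (-3 + (⅛)*(-48))/2569 + 2528/1456 = (-3 - 6)*(1/2569) + 2528*(1/1456) = -9*1/2569 + 158/91 = -9/2569 + 158/91 = 8267/4771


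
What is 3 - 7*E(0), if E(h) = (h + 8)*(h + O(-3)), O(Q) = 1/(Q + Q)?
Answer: 37/3 ≈ 12.333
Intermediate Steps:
O(Q) = 1/(2*Q)
E(h) = (8 + h)*(-1/6 + h) (E(h) = (h + 8)*(h + (1/2)/(-3)) = (8 + h)*(h + (1/2)*(-1/3)) = (8 + h)*(h - 1/6) = (8 + h)*(-1/6 + h))
3 - 7*E(0) = 3 - 7*(-4/3 + 0**2 + (47/6)*0) = 3 - 7*(-4/3 + 0 + 0) = 3 - 7*(-4/3) = 3 + 28/3 = 37/3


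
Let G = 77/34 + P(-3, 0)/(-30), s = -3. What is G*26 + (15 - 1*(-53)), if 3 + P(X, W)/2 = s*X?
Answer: 9901/85 ≈ 116.48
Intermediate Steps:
P(X, W) = -6 - 6*X (P(X, W) = -6 + 2*(-3*X) = -6 - 6*X)
G = 317/170 (G = 77/34 + (-6 - 6*(-3))/(-30) = 77*(1/34) + (-6 + 18)*(-1/30) = 77/34 + 12*(-1/30) = 77/34 - ⅖ = 317/170 ≈ 1.8647)
G*26 + (15 - 1*(-53)) = (317/170)*26 + (15 - 1*(-53)) = 4121/85 + (15 + 53) = 4121/85 + 68 = 9901/85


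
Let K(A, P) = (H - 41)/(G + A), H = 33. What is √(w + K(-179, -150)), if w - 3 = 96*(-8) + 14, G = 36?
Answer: I*√15356055/143 ≈ 27.403*I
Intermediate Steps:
K(A, P) = -8/(36 + A) (K(A, P) = (33 - 41)/(36 + A) = -8/(36 + A))
w = -751 (w = 3 + (96*(-8) + 14) = 3 + (-768 + 14) = 3 - 754 = -751)
√(w + K(-179, -150)) = √(-751 - 8/(36 - 179)) = √(-751 - 8/(-143)) = √(-751 - 8*(-1/143)) = √(-751 + 8/143) = √(-107385/143) = I*√15356055/143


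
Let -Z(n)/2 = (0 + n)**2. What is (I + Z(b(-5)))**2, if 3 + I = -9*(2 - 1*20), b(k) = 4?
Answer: 16129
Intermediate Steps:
I = 159 (I = -3 - 9*(2 - 1*20) = -3 - 9*(2 - 20) = -3 - 9*(-18) = -3 + 162 = 159)
Z(n) = -2*n**2 (Z(n) = -2*(0 + n)**2 = -2*n**2)
(I + Z(b(-5)))**2 = (159 - 2*4**2)**2 = (159 - 2*16)**2 = (159 - 32)**2 = 127**2 = 16129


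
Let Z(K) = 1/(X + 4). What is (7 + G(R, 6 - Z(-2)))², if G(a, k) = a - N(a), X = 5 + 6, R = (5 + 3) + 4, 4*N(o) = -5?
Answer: 6561/16 ≈ 410.06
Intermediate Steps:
N(o) = -5/4 (N(o) = (¼)*(-5) = -5/4)
R = 12 (R = 8 + 4 = 12)
X = 11
Z(K) = 1/15 (Z(K) = 1/(11 + 4) = 1/15)
G(a, k) = 5/4 + a (G(a, k) = a - 1*(-5/4) = a + 5/4 = 5/4 + a)
(7 + G(R, 6 - Z(-2)))² = (7 + (5/4 + 12))² = (7 + 53/4)² = (81/4)² = 6561/16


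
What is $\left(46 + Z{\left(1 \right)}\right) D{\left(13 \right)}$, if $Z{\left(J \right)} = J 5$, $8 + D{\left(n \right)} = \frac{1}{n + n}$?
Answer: $- \frac{10557}{26} \approx -406.04$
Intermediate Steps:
$D{\left(n \right)} = -8 + \frac{1}{2 n}$ ($D{\left(n \right)} = -8 + \frac{1}{n + n} = -8 + \frac{1}{2 n}$)
$Z{\left(J \right)} = 5 J$
$\left(46 + Z{\left(1 \right)}\right) D{\left(13 \right)} = \left(46 + 5 \cdot 1\right) \left(-8 + \frac{1}{2 \cdot 13}\right) = \left(46 + 5\right) \left(-8 + \frac{1}{2} \cdot \frac{1}{13}\right) = 51 \left(-8 + \frac{1}{26}\right) = 51 \left(- \frac{207}{26}\right) = - \frac{10557}{26}$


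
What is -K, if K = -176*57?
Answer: 10032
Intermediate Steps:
K = -10032
-K = -1*(-10032) = 10032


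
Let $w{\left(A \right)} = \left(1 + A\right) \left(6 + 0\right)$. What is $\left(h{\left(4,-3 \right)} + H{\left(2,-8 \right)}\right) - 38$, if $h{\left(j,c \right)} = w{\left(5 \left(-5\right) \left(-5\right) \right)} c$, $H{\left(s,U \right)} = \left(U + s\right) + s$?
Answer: $-2310$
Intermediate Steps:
$H{\left(s,U \right)} = U + 2 s$
$w{\left(A \right)} = 6 + 6 A$ ($w{\left(A \right)} = \left(1 + A\right) 6 = 6 + 6 A$)
$h{\left(j,c \right)} = 756 c$ ($h{\left(j,c \right)} = \left(6 + 6 \cdot 5 \left(-5\right) \left(-5\right)\right) c = \left(6 + 6 \left(\left(-25\right) \left(-5\right)\right)\right) c = \left(6 + 6 \cdot 125\right) c = \left(6 + 750\right) c = 756 c$)
$\left(h{\left(4,-3 \right)} + H{\left(2,-8 \right)}\right) - 38 = \left(756 \left(-3\right) + \left(-8 + 2 \cdot 2\right)\right) - 38 = \left(-2268 + \left(-8 + 4\right)\right) - 38 = \left(-2268 - 4\right) - 38 = -2272 - 38 = -2310$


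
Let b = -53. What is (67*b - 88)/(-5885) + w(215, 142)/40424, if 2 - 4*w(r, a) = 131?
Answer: 587652579/951580960 ≈ 0.61755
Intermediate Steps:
w(r, a) = -129/4 (w(r, a) = ½ - ¼*131 = ½ - 131/4 = -129/4)
(67*b - 88)/(-5885) + w(215, 142)/40424 = (67*(-53) - 88)/(-5885) - 129/4/40424 = (-3551 - 88)*(-1/5885) - 129/4*1/40424 = -3639*(-1/5885) - 129/161696 = 3639/5885 - 129/161696 = 587652579/951580960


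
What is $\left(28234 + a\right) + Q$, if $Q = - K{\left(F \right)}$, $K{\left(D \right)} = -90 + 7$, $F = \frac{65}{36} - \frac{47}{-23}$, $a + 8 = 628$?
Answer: $28937$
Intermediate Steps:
$a = 620$ ($a = -8 + 628 = 620$)
$F = \frac{3187}{828}$ ($F = 65 \cdot \frac{1}{36} - - \frac{47}{23} = \frac{65}{36} + \frac{47}{23} = \frac{3187}{828} \approx 3.849$)
$K{\left(D \right)} = -83$
$Q = 83$ ($Q = \left(-1\right) \left(-83\right) = 83$)
$\left(28234 + a\right) + Q = \left(28234 + 620\right) + 83 = 28854 + 83 = 28937$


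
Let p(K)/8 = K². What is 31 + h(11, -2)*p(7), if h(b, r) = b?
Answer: 4343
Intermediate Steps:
p(K) = 8*K²
31 + h(11, -2)*p(7) = 31 + 11*(8*7²) = 31 + 11*(8*49) = 31 + 11*392 = 31 + 4312 = 4343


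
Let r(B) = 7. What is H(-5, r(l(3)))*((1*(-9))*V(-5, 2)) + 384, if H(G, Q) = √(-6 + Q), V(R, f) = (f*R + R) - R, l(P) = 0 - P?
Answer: 474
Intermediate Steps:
l(P) = -P
V(R, f) = R*f (V(R, f) = (R*f + R) - R = (R + R*f) - R = R*f)
H(-5, r(l(3)))*((1*(-9))*V(-5, 2)) + 384 = √(-6 + 7)*((1*(-9))*(-5*2)) + 384 = √1*(-9*(-10)) + 384 = 1*90 + 384 = 90 + 384 = 474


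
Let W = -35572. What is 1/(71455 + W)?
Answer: 1/35883 ≈ 2.7868e-5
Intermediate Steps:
1/(71455 + W) = 1/(71455 - 35572) = 1/35883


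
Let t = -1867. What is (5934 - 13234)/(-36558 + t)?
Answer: 292/1537 ≈ 0.18998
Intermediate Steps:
(5934 - 13234)/(-36558 + t) = (5934 - 13234)/(-36558 - 1867) = -7300/(-38425) = -7300*(-1/38425) = 292/1537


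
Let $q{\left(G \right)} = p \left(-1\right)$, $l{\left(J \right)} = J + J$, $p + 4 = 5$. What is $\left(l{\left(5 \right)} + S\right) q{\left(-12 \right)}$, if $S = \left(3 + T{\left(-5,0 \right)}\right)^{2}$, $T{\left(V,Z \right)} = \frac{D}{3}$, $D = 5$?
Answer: $- \frac{286}{9} \approx -31.778$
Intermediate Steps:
$p = 1$ ($p = -4 + 5 = 1$)
$T{\left(V,Z \right)} = \frac{5}{3}$
$l{\left(J \right)} = 2 J$
$q{\left(G \right)} = -1$ ($q{\left(G \right)} = 1 \left(-1\right) = -1$)
$S = \frac{196}{9}$ ($S = \left(3 + \frac{5}{3}\right)^{2} = \left(\frac{14}{3}\right)^{2} = \frac{196}{9} \approx 21.778$)
$\left(l{\left(5 \right)} + S\right) q{\left(-12 \right)} = \left(2 \cdot 5 + \frac{196}{9}\right) \left(-1\right) = \left(10 + \frac{196}{9}\right) \left(-1\right) = \frac{286}{9} \left(-1\right) = - \frac{286}{9}$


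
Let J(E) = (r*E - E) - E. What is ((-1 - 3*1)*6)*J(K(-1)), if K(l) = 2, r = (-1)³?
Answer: 144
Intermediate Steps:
r = -1
J(E) = -3*E (J(E) = (-E - E) - E = -2*E - E = -3*E)
((-1 - 3*1)*6)*J(K(-1)) = ((-1 - 3*1)*6)*(-3*2) = ((-1 - 3)*6)*(-6) = -4*6*(-6) = -24*(-6) = 144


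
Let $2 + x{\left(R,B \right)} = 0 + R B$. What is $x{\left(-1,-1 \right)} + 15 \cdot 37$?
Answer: $554$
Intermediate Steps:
$x{\left(R,B \right)} = -2 + B R$ ($x{\left(R,B \right)} = -2 + \left(0 + R B\right) = -2 + \left(0 + B R\right) = -2 + B R$)
$x{\left(-1,-1 \right)} + 15 \cdot 37 = \left(-2 - -1\right) + 15 \cdot 37 = \left(-2 + 1\right) + 555 = -1 + 555 = 554$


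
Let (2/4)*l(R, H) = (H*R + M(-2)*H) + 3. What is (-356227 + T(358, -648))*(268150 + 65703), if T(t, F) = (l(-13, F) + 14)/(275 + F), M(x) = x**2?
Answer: -44363840569815/373 ≈ -1.1894e+11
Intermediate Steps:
l(R, H) = 6 + 8*H + 2*H*R (l(R, H) = 2*((H*R + (-2)**2*H) + 3) = 2*((H*R + 4*H) + 3) = 2*((4*H + H*R) + 3) = 2*(3 + 4*H + H*R) = 6 + 8*H + 2*H*R)
T(t, F) = (20 - 18*F)/(275 + F) (T(t, F) = ((6 + 8*F + 2*F*(-13)) + 14)/(275 + F) = ((6 + 8*F - 26*F) + 14)/(275 + F) = ((6 - 18*F) + 14)/(275 + F) = (20 - 18*F)/(275 + F))
(-356227 + T(358, -648))*(268150 + 65703) = (-356227 + 2*(10 - 9*(-648))/(275 - 648))*(268150 + 65703) = (-356227 + 2*(10 + 5832)/(-373))*333853 = (-356227 + 2*(-1/373)*5842)*333853 = (-356227 - 11684/373)*333853 = -132884355/373*333853 = -44363840569815/373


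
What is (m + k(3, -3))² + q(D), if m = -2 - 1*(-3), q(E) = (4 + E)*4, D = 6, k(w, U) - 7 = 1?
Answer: 121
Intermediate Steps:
k(w, U) = 8 (k(w, U) = 7 + 1 = 8)
q(E) = 16 + 4*E
m = 1 (m = -2 + 3 = 1)
(m + k(3, -3))² + q(D) = (1 + 8)² + (16 + 4*6) = 9² + (16 + 24) = 81 + 40 = 121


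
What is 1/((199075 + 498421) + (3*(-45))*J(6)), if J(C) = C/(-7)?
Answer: 7/4883282 ≈ 1.4335e-6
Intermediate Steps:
J(C) = -C/7 (J(C) = C*(-⅐) = -C/7)
1/((199075 + 498421) + (3*(-45))*J(6)) = 1/((199075 + 498421) + (3*(-45))*(-⅐*6)) = 1/(697496 - 135*(-6/7)) = 1/(697496 + 810/7) = 1/(4883282/7) = 7/4883282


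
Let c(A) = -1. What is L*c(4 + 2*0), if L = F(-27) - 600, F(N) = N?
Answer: 627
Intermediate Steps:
L = -627 (L = -27 - 600 = -627)
L*c(4 + 2*0) = -627*(-1) = 627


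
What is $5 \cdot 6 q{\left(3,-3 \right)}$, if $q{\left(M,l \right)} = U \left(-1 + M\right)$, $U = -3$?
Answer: $-180$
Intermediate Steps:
$q{\left(M,l \right)} = 3 - 3 M$ ($q{\left(M,l \right)} = - 3 \left(-1 + M\right) = 3 - 3 M$)
$5 \cdot 6 q{\left(3,-3 \right)} = 5 \cdot 6 \left(3 - 9\right) = 30 \left(3 - 9\right) = 30 \left(-6\right) = -180$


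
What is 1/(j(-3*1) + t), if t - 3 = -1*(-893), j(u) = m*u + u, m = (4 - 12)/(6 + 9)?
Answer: 5/4473 ≈ 0.0011178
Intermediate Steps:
m = -8/15 ≈ -0.53333
j(u) = 7*u/15 (j(u) = -8*u/15 + u = 7*u/15)
t = 896 (t = 3 - 1*(-893) = 3 + 893 = 896)
1/(j(-3*1) + t) = 1/(7*(-3*1)/15 + 896) = 1/((7/15)*(-3) + 896) = 1/(-7/5 + 896) = 1/(4473/5) = 5/4473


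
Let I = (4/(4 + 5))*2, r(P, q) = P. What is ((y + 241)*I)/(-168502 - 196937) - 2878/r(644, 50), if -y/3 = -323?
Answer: -4735917449/1059042222 ≈ -4.4719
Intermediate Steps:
y = 969 (y = -3*(-323) = 969)
I = 8/9 (I = (4/9)*2 = 8/9 ≈ 0.88889)
((y + 241)*I)/(-168502 - 196937) - 2878/r(644, 50) = ((969 + 241)*(8/9))/(-168502 - 196937) - 2878/644 = (1210*(8/9))/(-365439) - 2878*1/644 = (9680/9)*(-1/365439) - 1439/322 = -9680/3288951 - 1439/322 = -4735917449/1059042222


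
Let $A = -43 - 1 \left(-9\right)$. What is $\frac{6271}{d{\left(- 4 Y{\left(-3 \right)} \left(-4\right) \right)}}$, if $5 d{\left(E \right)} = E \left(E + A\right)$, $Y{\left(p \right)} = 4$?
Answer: $\frac{6271}{384} \approx 16.331$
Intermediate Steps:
$A = -34$ ($A = -43 - -9 = -43 + 9 = -34$)
$d{\left(E \right)} = \frac{E \left(-34 + E\right)}{5}$ ($d{\left(E \right)} = \frac{E \left(E - 34\right)}{5} = \frac{E \left(-34 + E\right)}{5}$)
$\frac{6271}{d{\left(- 4 Y{\left(-3 \right)} \left(-4\right) \right)}} = \frac{6271}{\frac{1}{5} \left(-4\right) 4 \left(-4\right) \left(-34 + \left(-4\right) 4 \left(-4\right)\right)} = \frac{6271}{\frac{1}{5} \left(\left(-16\right) \left(-4\right)\right) \left(-34 - -64\right)} = \frac{6271}{\frac{1}{5} \cdot 64 \left(-34 + 64\right)} = \frac{6271}{\frac{1}{5} \cdot 64 \cdot 30} = \frac{6271}{384}$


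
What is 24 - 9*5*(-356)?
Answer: 16044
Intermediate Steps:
24 - 9*5*(-356) = 24 - 45*(-356) = 24 + 16020 = 16044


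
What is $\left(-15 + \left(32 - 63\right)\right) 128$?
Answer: $-5888$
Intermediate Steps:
$\left(-15 + \left(32 - 63\right)\right) 128 = \left(-15 - 31\right) 128 = \left(-46\right) 128 = -5888$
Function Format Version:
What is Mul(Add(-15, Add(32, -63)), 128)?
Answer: -5888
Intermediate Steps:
Mul(Add(-15, Add(32, -63)), 128) = Mul(Add(-15, -31), 128) = Mul(-46, 128) = -5888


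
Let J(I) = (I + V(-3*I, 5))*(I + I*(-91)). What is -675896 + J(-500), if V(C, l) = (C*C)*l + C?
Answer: 506294324104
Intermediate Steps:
V(C, l) = C + l*C**2 (V(C, l) = C**2*l + C = l*C**2 + C = C + l*C**2)
J(I) = -90*I*(I - 3*I*(1 - 15*I)) (J(I) = (I + (-3*I)*(1 - 3*I*5))*(I + I*(-91)) = (I + (-3*I)*(1 - 15*I))*(I - 91*I) = (I - 3*I*(1 - 15*I))*(-90*I) = -90*I*(I - 3*I*(1 - 15*I)))
-675896 + J(-500) = -675896 + (-500)**2*(180 - 4050*(-500)) = -675896 + 250000*(180 + 2025000) = -675896 + 250000*2025180 = -675896 + 506295000000 = 506294324104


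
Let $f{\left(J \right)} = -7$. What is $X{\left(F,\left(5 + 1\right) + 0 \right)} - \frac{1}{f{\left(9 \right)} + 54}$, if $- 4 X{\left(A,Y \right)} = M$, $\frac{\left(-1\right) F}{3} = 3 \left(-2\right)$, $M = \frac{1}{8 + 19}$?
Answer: $- \frac{155}{5076} \approx -0.030536$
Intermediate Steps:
$M = \frac{1}{27} \approx 0.037037$
$F = 18$ ($F = - 3 \cdot 3 \left(-2\right) = \left(-3\right) \left(-6\right) = 18$)
$X{\left(A,Y \right)} = - \frac{1}{108}$ ($X{\left(A,Y \right)} = \left(- \frac{1}{4}\right) \frac{1}{27} = - \frac{1}{108}$)
$X{\left(F,\left(5 + 1\right) + 0 \right)} - \frac{1}{f{\left(9 \right)} + 54} = - \frac{1}{108} - \frac{1}{-7 + 54} = - \frac{1}{108} - \frac{1}{47} = - \frac{155}{5076}$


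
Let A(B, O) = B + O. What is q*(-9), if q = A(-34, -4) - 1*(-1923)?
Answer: -16965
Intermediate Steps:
q = 1885 (q = (-34 - 4) - 1*(-1923) = -38 + 1923 = 1885)
q*(-9) = 1885*(-9) = -16965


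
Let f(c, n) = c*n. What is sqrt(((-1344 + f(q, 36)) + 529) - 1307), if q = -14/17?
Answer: I*sqrt(621826)/17 ≈ 46.386*I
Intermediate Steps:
q = -14/17 (q = -14*1/17 = -14/17 ≈ -0.82353)
sqrt(((-1344 + f(q, 36)) + 529) - 1307) = sqrt(((-1344 - 14/17*36) + 529) - 1307) = sqrt(((-1344 - 504/17) + 529) - 1307) = sqrt((-23352/17 + 529) - 1307) = sqrt(-14359/17 - 1307) = sqrt(-36578/17) = I*sqrt(621826)/17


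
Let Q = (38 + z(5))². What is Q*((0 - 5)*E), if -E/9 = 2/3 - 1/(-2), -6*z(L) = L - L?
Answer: 75810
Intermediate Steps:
z(L) = 0 (z(L) = -(L - L)/6 = -⅙*0 = 0)
E = -21/2 (E = -9*(2/3 - 1/(-2)) = -9*(2*(⅓) - 1*(-½)) = -9*(⅔ + ½) = -9*7/6 = -21/2 ≈ -10.500)
Q = 1444 (Q = (38 + 0)² = 38² = 1444)
Q*((0 - 5)*E) = 1444*((0 - 5)*(-21/2)) = 1444*(-5*(-21/2)) = 1444*(105/2) = 75810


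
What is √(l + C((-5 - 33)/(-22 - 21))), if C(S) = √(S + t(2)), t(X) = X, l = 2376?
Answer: √(4393224 + 86*√1333)/43 ≈ 48.762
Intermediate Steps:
C(S) = √(2 + S) (C(S) = √(S + 2) = √(2 + S))
√(l + C((-5 - 33)/(-22 - 21))) = √(2376 + √(2 + (-5 - 33)/(-22 - 21))) = √(2376 + √(2 - 38/(-43))) = √(2376 + √(2 - 38*(-1/43))) = √(2376 + √(2 + 38/43)) = √(2376 + √(124/43)) = √(2376 + 2*√1333/43)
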